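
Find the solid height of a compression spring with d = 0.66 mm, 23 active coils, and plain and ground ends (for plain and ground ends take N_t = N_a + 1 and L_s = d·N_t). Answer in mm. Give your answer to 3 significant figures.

plain and ground ends: N_t = N_a + 1 = 23 + 1 = 24
L_s = d·N_t = 0.66 × 24 = 15.84 mm

15.8 mm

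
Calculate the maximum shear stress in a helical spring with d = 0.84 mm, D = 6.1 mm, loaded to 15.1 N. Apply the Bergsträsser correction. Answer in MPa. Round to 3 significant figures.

Spring index C = D/d = 6.1/0.84 = 7.2619
K_B = (4C+2)/(4C−3) = 31.048/26.048 = 1.1920
τ₀ = 8FD/(πd³) = 8·15.1·6.1/(π·0.84³) = 736.88/1.862 = 395.74 MPa
τ_max = K·τ₀ = 1.1920 × 395.74 = 471.7 MPa

472 MPa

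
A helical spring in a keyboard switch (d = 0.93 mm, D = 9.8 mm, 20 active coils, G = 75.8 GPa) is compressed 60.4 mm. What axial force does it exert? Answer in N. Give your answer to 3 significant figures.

k = Gd⁴/(8D³N_a) = (75.8×10³)(0.93⁴)/(8·9.8³·20) = 0.37653 N/mm
F = k·δ = 0.37653 × 60.4 = 22.743 N

22.7 N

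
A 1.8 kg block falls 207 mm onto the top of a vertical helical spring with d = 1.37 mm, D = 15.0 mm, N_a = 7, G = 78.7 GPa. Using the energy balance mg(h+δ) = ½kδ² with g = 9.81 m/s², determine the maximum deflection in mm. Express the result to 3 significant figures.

k = Gd⁴/(8D³N_a) = (78.7×10³)(1.37⁴)/(8·15.0³·7) = 1.4669 N/mm
W = mg = 1.8 × 9.81 = 17.658 N
½kδ² − Wδ − Wh = 0 → δ = (W + √(W² + 2kWh))/k
δ = (17.658 + √(311.8 + 10723.5))/1.4669 = (17.658 + 105.05)/1.4669 = 83.652 mm

83.7 mm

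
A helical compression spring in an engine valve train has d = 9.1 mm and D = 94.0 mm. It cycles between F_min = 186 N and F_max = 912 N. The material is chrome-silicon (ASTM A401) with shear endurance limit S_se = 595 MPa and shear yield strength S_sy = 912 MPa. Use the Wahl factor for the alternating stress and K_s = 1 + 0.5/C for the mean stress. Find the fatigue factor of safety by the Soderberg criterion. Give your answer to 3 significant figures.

C = D/d = 94.0/9.1 = 10.3297; K_W = (4C−1)/(4C−4)+0.615/C = 1.1399; K_s = 1+0.5/C = 1.0484
F_a = (F_max−F_min)/2 = 363 N; F_m = (F_max+F_min)/2 = 549 N
τ_a = K_W·8F_aD/(πd³) = 1.1399 × 115.31 = 131.44 MPa
τ_m = K_s·8F_mD/(πd³) = 1.0484 × 174.39 = 182.83 MPa
Soderberg: 1/n_f = τ_a/S_se + τ_m/S_sy = 131.44/595 + 182.83/912 = 0.22091 + 0.20047 = 0.42138
n_f = 1/0.42138 = 2.373

2.37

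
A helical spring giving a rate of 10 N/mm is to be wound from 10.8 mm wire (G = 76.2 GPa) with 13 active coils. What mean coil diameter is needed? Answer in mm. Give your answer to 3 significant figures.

D = (Gd⁴/(8N_a·k))^(1/3) = (76.2×10³·10.8⁴/(8·13·10))^(1/3)
  = (996820)^(1/3) = 99.8939 mm

99.9 mm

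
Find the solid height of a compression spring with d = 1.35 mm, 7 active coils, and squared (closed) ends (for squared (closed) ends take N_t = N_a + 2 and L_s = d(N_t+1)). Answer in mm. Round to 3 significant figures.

13.5 mm

squared (closed) ends: N_t = N_a + 2 = 7 + 2 = 9
L_s = d·(N_t+1) = 1.35 × 10 = 13.5 mm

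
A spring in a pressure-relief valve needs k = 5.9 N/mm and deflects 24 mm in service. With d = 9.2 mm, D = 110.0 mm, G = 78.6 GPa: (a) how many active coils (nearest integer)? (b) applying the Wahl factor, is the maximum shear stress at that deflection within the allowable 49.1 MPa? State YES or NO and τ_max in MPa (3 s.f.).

(a) 9 coils; (b) NO, τ_max = 56.8 MPa

N_a = Gd⁴/(8D³k) = (78.6×10³)(9.2⁴)/(8·110.0³·5.9) = 8.963 → N_a = 9
Actual rate k = Gd⁴/(8D³·9) = 5.8757 N/mm
Working load F = kδ = 5.8757·24 = 141.02 N
C = 110.0/9.2 = 11.9565; K_W = (4C−1)/(4C−4)+0.615/C = 1.1199
τ_max = K_W·8FD/(πd³) = 1.1199·50.728 = 56.809 MPa
τ_max > 49.1 MPa → exceeds allowable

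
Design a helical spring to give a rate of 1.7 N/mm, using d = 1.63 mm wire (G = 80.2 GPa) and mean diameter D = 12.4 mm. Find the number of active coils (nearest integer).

22

N_a = Gd⁴/(8D³k) = (80.2×10³ × 1.63⁴)/(8 × 12.4³ × 1.7)
    = 566141 / 25930.1 = 21.83 → 22 coils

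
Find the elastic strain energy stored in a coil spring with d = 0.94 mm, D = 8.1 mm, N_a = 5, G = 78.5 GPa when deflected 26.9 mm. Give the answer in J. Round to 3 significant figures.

1.04 J

k = Gd⁴/(8D³N_a) = (78.5×10³)(0.94⁴)/(8·8.1³·5) = 2.8831 N/mm
U = ½kδ² = 0.5 × 2.8831 × 26.9² = 1043.1 N·mm = 1.0431 J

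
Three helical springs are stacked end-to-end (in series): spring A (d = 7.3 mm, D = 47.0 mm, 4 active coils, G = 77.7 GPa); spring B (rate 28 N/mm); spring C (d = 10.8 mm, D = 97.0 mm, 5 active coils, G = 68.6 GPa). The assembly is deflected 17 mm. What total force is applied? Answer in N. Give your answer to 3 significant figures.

k_A = Gd⁴/(8D³N_a) = (77.7×10³)(7.3⁴)/(8·47.0³·4) = 66.415 N/mm
k_C = Gd⁴/(8D³N_a) = (68.6×10³)(10.8⁴)/(8·97.0³·5) = 25.565 N/mm
Series: 1/k_eq = 1/66.415 + 1/28 + 1/25.565 = 0.089887; k_eq = 11.125 N/mm
F = k_eq·δ = 11.125·17 = 189.13 N

189 N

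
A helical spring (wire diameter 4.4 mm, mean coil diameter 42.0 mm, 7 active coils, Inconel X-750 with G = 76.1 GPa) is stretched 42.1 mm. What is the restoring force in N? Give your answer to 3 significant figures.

289 N

k = Gd⁴/(8D³N_a) = (76.1×10³)(4.4⁴)/(8·42.0³·7) = 6.8748 N/mm
F = k·δ = 6.8748 × 42.1 = 289.43 N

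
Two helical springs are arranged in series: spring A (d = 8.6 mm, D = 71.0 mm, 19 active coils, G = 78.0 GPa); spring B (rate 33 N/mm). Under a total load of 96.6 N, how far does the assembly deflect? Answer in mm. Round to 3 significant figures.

15.2 mm

k_A = Gd⁴/(8D³N_a) = (78.0×10³)(8.6⁴)/(8·71.0³·19) = 7.8428 N/mm
Series: 1/k_eq = 1/7.8428 + 1/33 = 0.15781; k_eq = 6.3368 N/mm
δ = F/k_eq = 96.6/6.3368 = 15.244 mm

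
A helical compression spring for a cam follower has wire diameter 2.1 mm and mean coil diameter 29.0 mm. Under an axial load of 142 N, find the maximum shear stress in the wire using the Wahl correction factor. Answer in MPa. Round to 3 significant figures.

Spring index C = D/d = 29.0/2.1 = 13.8095
K_W = (4C−1)/(4C−4) + 0.615/C = 54.238/51.238 + 0.0445 = 1.1031
τ₀ = 8FD/(πd³) = 8·142·29.0/(π·2.1³) = 32944/29.094 = 1132.3 MPa
τ_max = K·τ₀ = 1.1031 × 1132.3 = 1249 MPa

1250 MPa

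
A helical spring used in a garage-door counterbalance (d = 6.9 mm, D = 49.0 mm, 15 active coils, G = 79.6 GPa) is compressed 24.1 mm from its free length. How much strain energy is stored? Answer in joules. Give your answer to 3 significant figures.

k = Gd⁴/(8D³N_a) = (79.6×10³)(6.9⁴)/(8·49.0³·15) = 12.78 N/mm
U = ½kδ² = 0.5 × 12.78 × 24.1² = 3711.5 N·mm = 3.7115 J

3.71 J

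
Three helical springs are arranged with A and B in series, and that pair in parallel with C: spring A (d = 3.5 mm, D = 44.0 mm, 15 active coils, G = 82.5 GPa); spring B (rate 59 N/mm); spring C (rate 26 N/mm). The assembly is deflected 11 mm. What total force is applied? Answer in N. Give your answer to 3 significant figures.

299 N

k_A = Gd⁴/(8D³N_a) = (82.5×10³)(3.5⁴)/(8·44.0³·15) = 1.2111 N/mm
Springs A,B series: k_AB = 1/(1/1.2111+1/59) = 1.1868 N/mm; parallel with C: k_eq = 1.1868+26 = 27.187 N/mm
F = k_eq·δ = 27.187·11 = 299.05 N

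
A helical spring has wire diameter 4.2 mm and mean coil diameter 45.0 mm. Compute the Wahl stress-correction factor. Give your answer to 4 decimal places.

C = D/d = 45.0/4.2 = 10.7143
K_W = (4C−1)/(4C−4) + 0.615/C = 41.857/38.857 + 0.0574 = 1.1346

1.1346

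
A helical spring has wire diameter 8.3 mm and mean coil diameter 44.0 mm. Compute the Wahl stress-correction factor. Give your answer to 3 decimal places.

C = D/d = 44.0/8.3 = 5.3012
K_W = (4C−1)/(4C−4) + 0.615/C = 20.205/17.205 + 0.1160 = 1.2904

1.290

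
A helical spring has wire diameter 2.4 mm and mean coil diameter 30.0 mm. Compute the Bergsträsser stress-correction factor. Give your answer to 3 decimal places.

1.106

C = D/d = 30.0/2.4 = 12.5000
K_B = (4C+2)/(4C−3) = 52.000/47.000 = 1.1064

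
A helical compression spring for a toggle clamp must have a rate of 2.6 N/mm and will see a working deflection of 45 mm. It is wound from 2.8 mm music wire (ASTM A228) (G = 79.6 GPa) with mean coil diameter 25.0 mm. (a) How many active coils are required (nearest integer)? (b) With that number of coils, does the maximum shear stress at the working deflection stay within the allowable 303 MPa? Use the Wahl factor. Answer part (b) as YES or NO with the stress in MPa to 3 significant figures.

N_a = Gd⁴/(8D³k) = (79.6×10³)(2.8⁴)/(8·25.0³·2.6) = 15.05 → N_a = 15
Actual rate k = Gd⁴/(8D³·15) = 2.6094 N/mm
Working load F = kδ = 2.6094·45 = 117.42 N
C = 25.0/2.8 = 8.9286; K_W = (4C−1)/(4C−4)+0.615/C = 1.1635
τ_max = K_W·8FD/(πd³) = 1.1635·340.54 = 396.2 MPa
τ_max > 303 MPa → exceeds allowable

(a) 15 coils; (b) NO, τ_max = 396 MPa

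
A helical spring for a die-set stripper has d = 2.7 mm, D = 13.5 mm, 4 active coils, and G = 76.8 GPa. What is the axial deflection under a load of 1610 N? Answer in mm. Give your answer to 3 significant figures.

k = Gd⁴/(8D³N_a) = (76.8×10³)(2.7⁴)/(8·13.5³·4) = 51.84 N/mm
δ = F/k = 1610 / 51.84 = 31.057 mm

31.1 mm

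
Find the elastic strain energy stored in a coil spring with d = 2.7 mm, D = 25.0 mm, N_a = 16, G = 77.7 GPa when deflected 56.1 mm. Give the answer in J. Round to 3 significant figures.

k = Gd⁴/(8D³N_a) = (77.7×10³)(2.7⁴)/(8·25.0³·16) = 2.0646 N/mm
U = ½kδ² = 0.5 × 2.0646 × 56.1² = 3248.9 N·mm = 3.2489 J

3.25 J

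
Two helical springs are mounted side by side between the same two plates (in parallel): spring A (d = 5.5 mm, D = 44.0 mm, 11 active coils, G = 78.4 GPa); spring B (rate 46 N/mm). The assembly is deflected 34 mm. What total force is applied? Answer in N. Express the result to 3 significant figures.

1890 N

k_A = Gd⁴/(8D³N_a) = (78.4×10³)(5.5⁴)/(8·44.0³·11) = 9.5703 N/mm
Parallel: k_eq = 9.5703 + 46 = 55.57 N/mm
F = k_eq·δ = 55.57·34 = 1889.4 N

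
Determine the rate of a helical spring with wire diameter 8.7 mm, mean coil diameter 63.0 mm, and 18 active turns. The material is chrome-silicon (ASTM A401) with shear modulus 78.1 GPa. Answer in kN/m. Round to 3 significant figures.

12.4 kN/m

k = Gd⁴/(8D³N_a) = (78.1×10³ × 8.7⁴) / (8 × 63.0³ × 18)
  = 4.47433e+08 / 3.60068e+07 = 12.426 N/mm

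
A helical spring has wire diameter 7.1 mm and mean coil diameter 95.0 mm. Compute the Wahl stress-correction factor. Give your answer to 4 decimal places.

1.1065

C = D/d = 95.0/7.1 = 13.3803
K_W = (4C−1)/(4C−4) + 0.615/C = 52.521/49.521 + 0.0460 = 1.1065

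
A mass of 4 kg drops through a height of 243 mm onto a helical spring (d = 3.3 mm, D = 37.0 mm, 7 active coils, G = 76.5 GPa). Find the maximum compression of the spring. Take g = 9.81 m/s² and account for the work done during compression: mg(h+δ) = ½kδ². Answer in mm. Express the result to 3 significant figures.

90.5 mm

k = Gd⁴/(8D³N_a) = (76.5×10³)(3.3⁴)/(8·37.0³·7) = 3.1983 N/mm
W = mg = 4 × 9.81 = 39.24 N
½kδ² − Wδ − Wh = 0 → δ = (W + √(W² + 2kWh))/k
δ = (39.24 + √(1539.8 + 60994.3))/3.1983 = (39.24 + 250.07)/3.1983 = 90.456 mm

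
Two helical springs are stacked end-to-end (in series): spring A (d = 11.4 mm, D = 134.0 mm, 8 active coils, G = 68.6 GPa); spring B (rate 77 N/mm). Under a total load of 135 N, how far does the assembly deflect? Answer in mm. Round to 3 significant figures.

19.7 mm

k_A = Gd⁴/(8D³N_a) = (68.6×10³)(11.4⁴)/(8·134.0³·8) = 7.524 N/mm
Series: 1/k_eq = 1/7.524 + 1/77 = 0.14589; k_eq = 6.8542 N/mm
δ = F/k_eq = 135/6.8542 = 19.696 mm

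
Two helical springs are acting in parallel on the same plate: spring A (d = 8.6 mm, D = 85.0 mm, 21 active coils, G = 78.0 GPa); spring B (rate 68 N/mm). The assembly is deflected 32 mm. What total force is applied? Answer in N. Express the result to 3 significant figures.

k_A = Gd⁴/(8D³N_a) = (78.0×10³)(8.6⁴)/(8·85.0³·21) = 4.1354 N/mm
Parallel: k_eq = 4.1354 + 68 = 72.135 N/mm
F = k_eq·δ = 72.135·32 = 2308.3 N

2310 N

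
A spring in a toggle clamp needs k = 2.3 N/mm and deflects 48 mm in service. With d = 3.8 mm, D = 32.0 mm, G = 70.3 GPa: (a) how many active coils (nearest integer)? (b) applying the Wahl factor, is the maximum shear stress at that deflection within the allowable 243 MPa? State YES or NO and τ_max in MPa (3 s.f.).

(a) 24 coils; (b) YES, τ_max = 195 MPa

N_a = Gd⁴/(8D³k) = (70.3×10³)(3.8⁴)/(8·32.0³·2.3) = 24.31 → N_a = 24
Actual rate k = Gd⁴/(8D³·24) = 2.3299 N/mm
Working load F = kδ = 2.3299·48 = 111.84 N
C = 32.0/3.8 = 8.4211; K_W = (4C−1)/(4C−4)+0.615/C = 1.1741
τ_max = K_W·8FD/(πd³) = 1.1741·166.08 = 194.99 MPa
τ_max ≤ 243 MPa → acceptable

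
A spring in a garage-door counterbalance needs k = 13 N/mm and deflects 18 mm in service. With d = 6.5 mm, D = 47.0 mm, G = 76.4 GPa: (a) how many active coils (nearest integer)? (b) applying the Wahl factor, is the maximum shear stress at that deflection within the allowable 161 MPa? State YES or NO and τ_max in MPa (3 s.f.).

(a) 13 coils; (b) YES, τ_max = 119 MPa

N_a = Gd⁴/(8D³k) = (76.4×10³)(6.5⁴)/(8·47.0³·13) = 12.63 → N_a = 13
Actual rate k = Gd⁴/(8D³·13) = 12.63 N/mm
Working load F = kδ = 12.63·18 = 227.35 N
C = 47.0/6.5 = 7.2308; K_W = (4C−1)/(4C−4)+0.615/C = 1.2054
τ_max = K_W·8FD/(πd³) = 1.2054·99.081 = 119.43 MPa
τ_max ≤ 161 MPa → acceptable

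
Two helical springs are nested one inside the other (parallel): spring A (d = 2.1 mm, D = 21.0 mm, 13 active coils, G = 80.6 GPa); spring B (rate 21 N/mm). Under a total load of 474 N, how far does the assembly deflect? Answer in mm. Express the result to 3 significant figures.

20.9 mm

k_A = Gd⁴/(8D³N_a) = (80.6×10³)(2.1⁴)/(8·21.0³·13) = 1.6275 N/mm
Parallel: k_eq = 1.6275 + 21 = 22.628 N/mm
δ = F/k_eq = 474/22.628 = 20.948 mm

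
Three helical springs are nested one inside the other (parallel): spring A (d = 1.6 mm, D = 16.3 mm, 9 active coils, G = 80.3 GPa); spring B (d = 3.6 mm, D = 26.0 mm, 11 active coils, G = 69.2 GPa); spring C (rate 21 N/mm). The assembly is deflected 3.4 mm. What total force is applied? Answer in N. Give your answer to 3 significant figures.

k_A = Gd⁴/(8D³N_a) = (80.3×10³)(1.6⁴)/(8·16.3³·9) = 1.6877 N/mm
k_B = Gd⁴/(8D³N_a) = (69.2×10³)(3.6⁴)/(8·26.0³·11) = 7.5147 N/mm
Parallel: k_eq = 1.6877 + 7.5147 + 21 = 30.202 N/mm
F = k_eq·δ = 30.202·3.4 = 102.69 N

103 N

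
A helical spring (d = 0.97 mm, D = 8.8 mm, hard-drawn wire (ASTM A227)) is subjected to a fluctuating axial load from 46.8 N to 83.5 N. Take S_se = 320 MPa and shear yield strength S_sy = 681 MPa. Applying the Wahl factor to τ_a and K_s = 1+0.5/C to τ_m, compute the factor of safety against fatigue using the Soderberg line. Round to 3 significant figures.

0.243

C = D/d = 8.8/0.97 = 9.0722; K_W = (4C−1)/(4C−4)+0.615/C = 1.1607; K_s = 1+0.5/C = 1.0551
F_a = (F_max−F_min)/2 = 18.35 N; F_m = (F_max+F_min)/2 = 65.15 N
τ_a = K_W·8F_aD/(πd³) = 1.1607 × 450.55 = 522.95 MPa
τ_m = K_s·8F_mD/(πd³) = 1.0551 × 1599.6 = 1687.8 MPa
Soderberg: 1/n_f = τ_a/S_se + τ_m/S_sy = 522.95/320 + 1687.8/681 = 1.63423 + 2.47842 = 4.1126
n_f = 1/4.1126 = 0.2432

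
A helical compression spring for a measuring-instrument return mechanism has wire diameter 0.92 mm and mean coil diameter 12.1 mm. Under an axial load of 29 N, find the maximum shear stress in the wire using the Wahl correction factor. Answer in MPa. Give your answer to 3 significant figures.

Spring index C = D/d = 12.1/0.92 = 13.1522
K_W = (4C−1)/(4C−4) + 0.615/C = 51.609/48.609 + 0.0468 = 1.1085
τ₀ = 8FD/(πd³) = 8·29·12.1/(π·0.92³) = 2807.2/2.4463 = 1147.5 MPa
τ_max = K·τ₀ = 1.1085 × 1147.5 = 1272 MPa

1270 MPa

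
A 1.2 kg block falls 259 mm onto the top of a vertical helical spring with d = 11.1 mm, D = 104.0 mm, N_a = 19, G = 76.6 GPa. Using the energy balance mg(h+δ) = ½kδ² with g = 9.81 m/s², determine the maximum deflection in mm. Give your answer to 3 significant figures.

31.7 mm

k = Gd⁴/(8D³N_a) = (76.6×10³)(11.1⁴)/(8·104.0³·19) = 6.8011 N/mm
W = mg = 1.2 × 9.81 = 11.772 N
½kδ² − Wδ − Wh = 0 → δ = (W + √(W² + 2kWh))/k
δ = (11.772 + √(138.58 + 41472.2))/6.8011 = (11.772 + 203.99)/6.8011 = 31.724 mm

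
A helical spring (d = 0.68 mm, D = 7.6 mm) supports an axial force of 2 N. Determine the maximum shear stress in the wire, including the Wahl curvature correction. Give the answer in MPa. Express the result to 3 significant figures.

139 MPa

Spring index C = D/d = 7.6/0.68 = 11.1765
K_W = (4C−1)/(4C−4) + 0.615/C = 43.706/40.706 + 0.0550 = 1.1287
τ₀ = 8FD/(πd³) = 8·2·7.6/(π·0.68³) = 121.6/0.98782 = 123.1 MPa
τ_max = K·τ₀ = 1.1287 × 123.1 = 138.95 MPa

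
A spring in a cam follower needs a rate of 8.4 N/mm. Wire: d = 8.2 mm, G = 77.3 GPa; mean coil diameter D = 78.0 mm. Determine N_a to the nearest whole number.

N_a = Gd⁴/(8D³k) = (77.3×10³ × 8.2⁴)/(8 × 78.0³ × 8.4)
    = 3.4949e+08 / 3.18899e+07 = 10.96 → 11 coils

11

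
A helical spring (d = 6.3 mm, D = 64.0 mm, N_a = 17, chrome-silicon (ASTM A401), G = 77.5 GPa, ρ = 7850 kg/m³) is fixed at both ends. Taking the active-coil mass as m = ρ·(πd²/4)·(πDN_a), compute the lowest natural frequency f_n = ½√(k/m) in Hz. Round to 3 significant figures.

32.0 Hz

k = Gd⁴/(8D³N_a) = (77.5×10³)(6.3⁴)/(8·64.0³·17) = 3.4244 N/mm = 3424.4 N/m
Wire length L = πDN_a = π·64.0·17 = 3418.1 mm
m = ρ·(πd²/4)·L = 7850 × 31.172×10⁻⁶ m² × 3.4181 m = 0.83641 kg
f_n = ½√(k/m) = 0.5·√(3424.4/0.83641) = 0.5·√(4094.2) = 31.993 Hz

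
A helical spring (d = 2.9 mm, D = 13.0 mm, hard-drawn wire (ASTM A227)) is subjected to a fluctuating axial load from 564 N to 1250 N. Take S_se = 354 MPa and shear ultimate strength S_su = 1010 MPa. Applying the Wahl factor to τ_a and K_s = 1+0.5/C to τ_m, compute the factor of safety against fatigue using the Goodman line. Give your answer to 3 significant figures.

0.319

C = D/d = 13.0/2.9 = 4.4828; K_W = (4C−1)/(4C−4)+0.615/C = 1.3525; K_s = 1+0.5/C = 1.1115
F_a = (F_max−F_min)/2 = 343 N; F_m = (F_max+F_min)/2 = 907 N
τ_a = K_W·8F_aD/(πd³) = 1.3525 × 465.57 = 629.7 MPa
τ_m = K_s·8F_mD/(πd³) = 1.1115 × 1231.1 = 1368.4 MPa
Goodman: 1/n_f = τ_a/S_se + τ_m/S_su = 629.7/354 + 1368.4/1010 = 1.77881 + 1.35488 = 3.1337
n_f = 1/3.1337 = 0.3191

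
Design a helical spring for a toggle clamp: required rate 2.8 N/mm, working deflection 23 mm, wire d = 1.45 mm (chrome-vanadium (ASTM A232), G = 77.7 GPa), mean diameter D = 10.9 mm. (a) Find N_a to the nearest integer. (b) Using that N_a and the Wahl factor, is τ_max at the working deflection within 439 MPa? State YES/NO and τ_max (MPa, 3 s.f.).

(a) 12 coils; (b) NO, τ_max = 692 MPa

N_a = Gd⁴/(8D³k) = (77.7×10³)(1.45⁴)/(8·10.9³·2.8) = 11.84 → N_a = 12
Actual rate k = Gd⁴/(8D³·12) = 2.7628 N/mm
Working load F = kδ = 2.7628·23 = 63.543 N
C = 10.9/1.45 = 7.5172; K_W = (4C−1)/(4C−4)+0.615/C = 1.1969
τ_max = K_W·8FD/(πd³) = 1.1969·578.54 = 692.45 MPa
τ_max > 439 MPa → exceeds allowable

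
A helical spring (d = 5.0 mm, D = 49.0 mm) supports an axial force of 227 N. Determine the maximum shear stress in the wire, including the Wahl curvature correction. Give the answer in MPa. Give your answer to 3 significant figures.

260 MPa

Spring index C = D/d = 49.0/5.0 = 9.8000
K_W = (4C−1)/(4C−4) + 0.615/C = 38.200/35.200 + 0.0628 = 1.1480
τ₀ = 8FD/(πd³) = 8·227·49.0/(π·5.0³) = 88984/392.7 = 226.6 MPa
τ_max = K·τ₀ = 1.1480 × 226.6 = 260.13 MPa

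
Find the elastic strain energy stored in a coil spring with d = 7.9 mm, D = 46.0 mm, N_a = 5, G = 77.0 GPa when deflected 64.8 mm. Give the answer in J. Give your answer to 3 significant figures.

k = Gd⁴/(8D³N_a) = (77.0×10³)(7.9⁴)/(8·46.0³·5) = 77.031 N/mm
U = ½kδ² = 0.5 × 77.031 × 64.8² = 1.6173e+05 N·mm = 161.73 J

162 J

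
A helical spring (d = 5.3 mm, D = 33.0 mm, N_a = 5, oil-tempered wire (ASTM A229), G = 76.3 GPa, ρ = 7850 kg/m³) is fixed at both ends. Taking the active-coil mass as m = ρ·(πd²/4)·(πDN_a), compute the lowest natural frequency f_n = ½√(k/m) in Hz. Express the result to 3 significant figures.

k = Gd⁴/(8D³N_a) = (76.3×10³)(5.3⁴)/(8·33.0³·5) = 41.882 N/mm = 41882 N/m
Wire length L = πDN_a = π·33.0·5 = 518.36 mm
m = ρ·(πd²/4)·L = 7850 × 22.062×10⁻⁶ m² × 0.51836 m = 0.089773 kg
f_n = ½√(k/m) = 0.5·√(41882/0.089773) = 0.5·√(4.6653e+05) = 341.52 Hz

342 Hz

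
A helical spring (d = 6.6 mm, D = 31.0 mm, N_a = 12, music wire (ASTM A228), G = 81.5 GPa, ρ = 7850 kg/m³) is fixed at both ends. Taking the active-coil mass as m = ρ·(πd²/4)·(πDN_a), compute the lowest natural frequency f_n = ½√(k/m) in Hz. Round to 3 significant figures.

k = Gd⁴/(8D³N_a) = (81.5×10³)(6.6⁴)/(8·31.0³·12) = 54.073 N/mm = 54073 N/m
Wire length L = πDN_a = π·31.0·12 = 1168.7 mm
m = ρ·(πd²/4)·L = 7850 × 34.212×10⁻⁶ m² × 1.1687 m = 0.31386 kg
f_n = ½√(k/m) = 0.5·√(54073/0.31386) = 0.5·√(1.7228e+05) = 207.53 Hz

208 Hz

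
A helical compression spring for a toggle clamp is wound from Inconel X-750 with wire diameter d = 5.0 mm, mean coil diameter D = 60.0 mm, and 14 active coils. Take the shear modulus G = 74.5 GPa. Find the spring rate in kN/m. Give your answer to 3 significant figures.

1.92 kN/m

k = Gd⁴/(8D³N_a) = (74.5×10³ × 5.0⁴) / (8 × 60.0³ × 14)
  = 4.65625e+07 / 2.4192e+07 = 1.9247 N/mm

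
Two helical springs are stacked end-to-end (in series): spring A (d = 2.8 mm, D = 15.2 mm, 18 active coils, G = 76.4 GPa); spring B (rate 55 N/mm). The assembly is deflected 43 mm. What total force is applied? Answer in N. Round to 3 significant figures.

k_A = Gd⁴/(8D³N_a) = (76.4×10³)(2.8⁴)/(8·15.2³·18) = 9.2861 N/mm
Series: 1/k_eq = 1/9.2861 + 1/55 = 0.12587; k_eq = 7.9447 N/mm
F = k_eq·δ = 7.9447·43 = 341.62 N

342 N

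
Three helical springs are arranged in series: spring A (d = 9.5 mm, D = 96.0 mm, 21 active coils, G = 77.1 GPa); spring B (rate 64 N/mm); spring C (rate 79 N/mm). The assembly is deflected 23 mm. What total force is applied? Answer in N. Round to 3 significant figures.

k_A = Gd⁴/(8D³N_a) = (77.1×10³)(9.5⁴)/(8·96.0³·21) = 4.225 N/mm
Series: 1/k_eq = 1/4.225 + 1/64 + 1/79 = 0.26497; k_eq = 3.774 N/mm
F = k_eq·δ = 3.774·23 = 86.802 N

86.8 N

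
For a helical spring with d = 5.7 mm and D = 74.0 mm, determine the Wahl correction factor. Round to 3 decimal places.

C = D/d = 74.0/5.7 = 12.9825
K_W = (4C−1)/(4C−4) + 0.615/C = 50.930/47.930 + 0.0474 = 1.1100

1.110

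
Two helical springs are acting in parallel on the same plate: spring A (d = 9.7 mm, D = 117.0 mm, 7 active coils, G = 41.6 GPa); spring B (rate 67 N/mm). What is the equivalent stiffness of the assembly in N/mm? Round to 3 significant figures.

71.1 N/mm

k_A = Gd⁴/(8D³N_a) = (41.6×10³)(9.7⁴)/(8·117.0³·7) = 4.1061 N/mm
Parallel: k_eq = 4.1061 + 67 = 71.106 N/mm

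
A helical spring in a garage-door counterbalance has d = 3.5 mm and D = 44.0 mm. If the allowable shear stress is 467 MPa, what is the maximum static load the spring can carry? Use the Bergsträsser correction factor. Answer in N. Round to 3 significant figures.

C = D/d = 44.0/3.5 = 12.5714
K_B = (4C+2)/(4C−3) = 52.286/47.286 = 1.1057
τ_max = K·8FD/(πd³) → F_max = τ_allow·πd³/(8DK)
F_max = 467·π·3.5³/(8·44.0·1.1057) = 62903/389.22 = 161.61 N

162 N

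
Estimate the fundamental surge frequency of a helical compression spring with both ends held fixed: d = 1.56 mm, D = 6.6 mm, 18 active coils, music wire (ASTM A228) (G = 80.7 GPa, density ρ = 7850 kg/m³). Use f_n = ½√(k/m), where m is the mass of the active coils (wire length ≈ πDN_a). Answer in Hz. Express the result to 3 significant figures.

k = Gd⁴/(8D³N_a) = (80.7×10³)(1.56⁴)/(8·6.6³·18) = 11.545 N/mm = 11545 N/m
Wire length L = πDN_a = π·6.6·18 = 373.22 mm
m = ρ·(πd²/4)·L = 7850 × 1.9113×10⁻⁶ m² × 0.37322 m = 0.0055998 kg
f_n = ½√(k/m) = 0.5·√(11545/0.0055998) = 0.5·√(2.0616e+06) = 717.91 Hz

718 Hz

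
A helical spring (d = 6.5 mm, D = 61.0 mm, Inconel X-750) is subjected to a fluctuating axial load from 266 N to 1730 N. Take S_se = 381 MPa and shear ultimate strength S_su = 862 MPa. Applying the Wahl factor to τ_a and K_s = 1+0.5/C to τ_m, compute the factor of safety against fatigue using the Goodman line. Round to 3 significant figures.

C = D/d = 61.0/6.5 = 9.3846; K_W = (4C−1)/(4C−4)+0.615/C = 1.1550; K_s = 1+0.5/C = 1.0533
F_a = (F_max−F_min)/2 = 732 N; F_m = (F_max+F_min)/2 = 998 N
τ_a = K_W·8F_aD/(πd³) = 1.1550 × 414.04 = 478.21 MPa
τ_m = K_s·8F_mD/(πd³) = 1.0533 × 564.5 = 594.57 MPa
Goodman: 1/n_f = τ_a/S_se + τ_m/S_su = 478.21/381 + 594.57/862 = 1.25514 + 0.68976 = 1.9449
n_f = 1/1.9449 = 0.5142

0.514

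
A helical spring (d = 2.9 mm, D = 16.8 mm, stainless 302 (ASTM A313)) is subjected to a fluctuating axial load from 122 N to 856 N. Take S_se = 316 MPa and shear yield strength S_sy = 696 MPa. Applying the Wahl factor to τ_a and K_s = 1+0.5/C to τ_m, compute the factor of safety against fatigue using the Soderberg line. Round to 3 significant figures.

0.256

C = D/d = 16.8/2.9 = 5.7931; K_W = (4C−1)/(4C−4)+0.615/C = 1.2626; K_s = 1+0.5/C = 1.0863
F_a = (F_max−F_min)/2 = 367 N; F_m = (F_max+F_min)/2 = 489 N
τ_a = K_W·8F_aD/(πd³) = 1.2626 × 643.76 = 812.83 MPa
τ_m = K_s·8F_mD/(πd³) = 1.0863 × 857.76 = 931.79 MPa
Soderberg: 1/n_f = τ_a/S_se + τ_m/S_sy = 812.83/316 + 931.79/696 = 2.57225 + 1.33878 = 3.911
n_f = 1/3.911 = 0.2557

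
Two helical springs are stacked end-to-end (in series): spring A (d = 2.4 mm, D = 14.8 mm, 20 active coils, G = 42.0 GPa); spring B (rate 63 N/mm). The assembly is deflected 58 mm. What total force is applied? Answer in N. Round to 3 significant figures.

k_A = Gd⁴/(8D³N_a) = (42.0×10³)(2.4⁴)/(8·14.8³·20) = 2.6865 N/mm
Series: 1/k_eq = 1/2.6865 + 1/63 = 0.3881; k_eq = 2.5766 N/mm
F = k_eq·δ = 2.5766·58 = 149.45 N

149 N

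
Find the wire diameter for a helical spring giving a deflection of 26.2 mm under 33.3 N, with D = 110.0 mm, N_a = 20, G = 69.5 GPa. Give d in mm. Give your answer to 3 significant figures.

Required rate k = F/δ = 33.3/26.2 = 1.271 N/mm
d = (8D³N_a·k / G)^(1/4) = (8·110.0³·20·1.271 / (69.5×10³))^0.25
  = (3894.5)^0.25 = 7.8998 mm

7.90 mm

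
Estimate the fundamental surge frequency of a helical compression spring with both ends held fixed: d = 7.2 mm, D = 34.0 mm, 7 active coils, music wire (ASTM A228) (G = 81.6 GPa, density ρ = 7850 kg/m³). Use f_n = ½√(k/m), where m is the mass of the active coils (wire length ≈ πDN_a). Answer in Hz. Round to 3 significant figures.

323 Hz

k = Gd⁴/(8D³N_a) = (81.6×10³)(7.2⁴)/(8·34.0³·7) = 99.631 N/mm = 99631 N/m
Wire length L = πDN_a = π·34.0·7 = 747.7 mm
m = ρ·(πd²/4)·L = 7850 × 40.715×10⁻⁶ m² × 0.7477 m = 0.23897 kg
f_n = ½√(k/m) = 0.5·√(99631/0.23897) = 0.5·√(4.1691e+05) = 322.84 Hz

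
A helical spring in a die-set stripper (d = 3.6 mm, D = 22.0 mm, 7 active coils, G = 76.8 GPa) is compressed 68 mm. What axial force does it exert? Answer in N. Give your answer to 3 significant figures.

1470 N

k = Gd⁴/(8D³N_a) = (76.8×10³)(3.6⁴)/(8·22.0³·7) = 21.633 N/mm
F = k·δ = 21.633 × 68 = 1471 N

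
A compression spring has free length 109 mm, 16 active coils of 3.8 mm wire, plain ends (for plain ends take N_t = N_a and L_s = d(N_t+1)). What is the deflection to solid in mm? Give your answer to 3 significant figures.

44.4 mm

N_t = 16; L_s = 3.8·17 = 64.6 mm
δ_solid = L₀ − L_s = 109 − 64.6 = 44.4 mm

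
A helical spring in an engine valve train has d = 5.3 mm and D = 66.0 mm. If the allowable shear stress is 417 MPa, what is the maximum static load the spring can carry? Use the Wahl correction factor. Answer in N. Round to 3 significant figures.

331 N

C = D/d = 66.0/5.3 = 12.4528
K_W = (4C−1)/(4C−4) + 0.615/C = 48.811/45.811 + 0.0494 = 1.1149
τ_max = K·8FD/(πd³) → F_max = τ_allow·πd³/(8DK)
F_max = 417·π·5.3³/(8·66.0·1.1149) = 1.9504e+05/588.65 = 331.33 N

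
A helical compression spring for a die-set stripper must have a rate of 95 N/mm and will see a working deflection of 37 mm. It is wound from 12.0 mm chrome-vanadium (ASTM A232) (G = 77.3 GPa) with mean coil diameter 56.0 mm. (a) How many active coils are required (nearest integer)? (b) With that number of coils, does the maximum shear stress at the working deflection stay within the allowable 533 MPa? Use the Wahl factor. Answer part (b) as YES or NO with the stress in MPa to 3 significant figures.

(a) 12 coils; (b) YES, τ_max = 388 MPa

N_a = Gd⁴/(8D³k) = (77.3×10³)(12.0⁴)/(8·56.0³·95) = 12.01 → N_a = 12
Actual rate k = Gd⁴/(8D³·12) = 95.076 N/mm
Working load F = kδ = 95.076·37 = 3517.8 N
C = 56.0/12.0 = 4.6667; K_W = (4C−1)/(4C−4)+0.615/C = 1.3363
τ_max = K_W·8FD/(πd³) = 1.3363·290.31 = 387.94 MPa
τ_max ≤ 533 MPa → acceptable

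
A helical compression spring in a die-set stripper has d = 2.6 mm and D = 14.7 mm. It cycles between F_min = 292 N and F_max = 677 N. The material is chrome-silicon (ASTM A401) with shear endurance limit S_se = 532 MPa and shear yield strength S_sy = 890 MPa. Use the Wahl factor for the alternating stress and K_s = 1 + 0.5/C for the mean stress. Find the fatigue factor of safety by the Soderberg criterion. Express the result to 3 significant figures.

C = D/d = 14.7/2.6 = 5.6538; K_W = (4C−1)/(4C−4)+0.615/C = 1.2699; K_s = 1+0.5/C = 1.0884
F_a = (F_max−F_min)/2 = 192.5 N; F_m = (F_max+F_min)/2 = 484.5 N
τ_a = K_W·8F_aD/(πd³) = 1.2699 × 409.99 = 520.65 MPa
τ_m = K_s·8F_mD/(πd³) = 1.0884 × 1031.9 = 1123.1 MPa
Soderberg: 1/n_f = τ_a/S_se + τ_m/S_sy = 520.65/532 + 1123.1/890 = 0.97867 + 1.26195 = 2.2406
n_f = 1/2.2406 = 0.4463

0.446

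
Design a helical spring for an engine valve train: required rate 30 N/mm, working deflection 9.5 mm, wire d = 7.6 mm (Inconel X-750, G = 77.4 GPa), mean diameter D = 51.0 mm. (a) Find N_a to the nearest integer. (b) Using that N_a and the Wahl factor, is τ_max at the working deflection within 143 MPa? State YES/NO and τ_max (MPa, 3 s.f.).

N_a = Gd⁴/(8D³k) = (77.4×10³)(7.6⁴)/(8·51.0³·30) = 8.111 → N_a = 8
Actual rate k = Gd⁴/(8D³·8) = 30.416 N/mm
Working load F = kδ = 30.416·9.5 = 288.95 N
C = 51.0/7.6 = 6.7105; K_W = (4C−1)/(4C−4)+0.615/C = 1.2230
τ_max = K_W·8FD/(πd³) = 1.2230·85.487 = 104.55 MPa
τ_max ≤ 143 MPa → acceptable

(a) 8 coils; (b) YES, τ_max = 105 MPa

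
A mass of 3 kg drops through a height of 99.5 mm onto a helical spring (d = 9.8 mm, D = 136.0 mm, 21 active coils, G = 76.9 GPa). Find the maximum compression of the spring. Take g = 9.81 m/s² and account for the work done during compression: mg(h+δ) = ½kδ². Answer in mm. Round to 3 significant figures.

k = Gd⁴/(8D³N_a) = (76.9×10³)(9.8⁴)/(8·136.0³·21) = 1.6784 N/mm
W = mg = 3 × 9.81 = 29.43 N
½kδ² − Wδ − Wh = 0 → δ = (W + √(W² + 2kWh))/k
δ = (29.43 + √(866.12 + 9829.87))/1.6784 = (29.43 + 103.42)/1.6784 = 79.152 mm

79.2 mm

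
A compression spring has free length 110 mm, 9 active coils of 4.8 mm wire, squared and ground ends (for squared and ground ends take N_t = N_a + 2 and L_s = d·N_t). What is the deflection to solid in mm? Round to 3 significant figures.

N_t = 11; L_s = 4.8·11 = 52.8 mm
δ_solid = L₀ − L_s = 110 − 52.8 = 57.2 mm

57.2 mm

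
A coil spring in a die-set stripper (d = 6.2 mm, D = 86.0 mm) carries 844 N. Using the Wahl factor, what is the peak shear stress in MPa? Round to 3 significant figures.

Spring index C = D/d = 86.0/6.2 = 13.8710
K_W = (4C−1)/(4C−4) + 0.615/C = 54.484/51.484 + 0.0443 = 1.1026
τ₀ = 8FD/(πd³) = 8·844·86.0/(π·6.2³) = 580672/748.73 = 775.54 MPa
τ_max = K·τ₀ = 1.1026 × 775.54 = 855.12 MPa

855 MPa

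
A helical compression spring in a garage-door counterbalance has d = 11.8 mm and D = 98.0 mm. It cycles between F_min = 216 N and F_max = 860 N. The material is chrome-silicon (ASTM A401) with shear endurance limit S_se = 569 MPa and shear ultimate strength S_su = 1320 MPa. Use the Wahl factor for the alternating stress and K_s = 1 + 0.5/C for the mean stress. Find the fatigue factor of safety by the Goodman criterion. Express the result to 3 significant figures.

C = D/d = 98.0/11.8 = 8.3051; K_W = (4C−1)/(4C−4)+0.615/C = 1.1767; K_s = 1+0.5/C = 1.0602
F_a = (F_max−F_min)/2 = 322 N; F_m = (F_max+F_min)/2 = 538 N
τ_a = K_W·8F_aD/(πd³) = 1.1767 × 48.908 = 57.55 MPa
τ_m = K_s·8F_mD/(πd³) = 1.0602 × 81.715 = 86.635 MPa
Goodman: 1/n_f = τ_a/S_se + τ_m/S_su = 57.55/569 + 86.635/1320 = 0.10114 + 0.06563 = 0.16678
n_f = 1/0.16678 = 5.996

6.00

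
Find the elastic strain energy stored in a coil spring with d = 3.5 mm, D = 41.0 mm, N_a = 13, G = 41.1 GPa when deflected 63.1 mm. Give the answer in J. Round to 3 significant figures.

1.71 J

k = Gd⁴/(8D³N_a) = (41.1×10³)(3.5⁴)/(8·41.0³·13) = 0.86046 N/mm
U = ½kδ² = 0.5 × 0.86046 × 63.1² = 1713 N·mm = 1.713 J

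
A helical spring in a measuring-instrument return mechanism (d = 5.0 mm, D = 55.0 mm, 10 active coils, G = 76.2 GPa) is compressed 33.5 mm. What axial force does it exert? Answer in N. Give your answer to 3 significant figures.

k = Gd⁴/(8D³N_a) = (76.2×10³)(5.0⁴)/(8·55.0³·10) = 3.5781 N/mm
F = k·δ = 3.5781 × 33.5 = 119.87 N

120 N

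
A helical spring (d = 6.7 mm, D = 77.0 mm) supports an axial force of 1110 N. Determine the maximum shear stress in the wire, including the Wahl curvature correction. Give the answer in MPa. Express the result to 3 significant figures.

814 MPa

Spring index C = D/d = 77.0/6.7 = 11.4925
K_W = (4C−1)/(4C−4) + 0.615/C = 44.970/41.970 + 0.0535 = 1.1250
τ₀ = 8FD/(πd³) = 8·1110·77.0/(π·6.7³) = 683760/944.87 = 723.65 MPa
τ_max = K·τ₀ = 1.1250 × 723.65 = 814.1 MPa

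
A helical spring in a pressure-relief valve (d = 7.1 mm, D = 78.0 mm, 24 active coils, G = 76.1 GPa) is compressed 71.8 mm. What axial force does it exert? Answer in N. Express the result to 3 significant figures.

152 N

k = Gd⁴/(8D³N_a) = (76.1×10³)(7.1⁴)/(8·78.0³·24) = 2.1224 N/mm
F = k·δ = 2.1224 × 71.8 = 152.39 N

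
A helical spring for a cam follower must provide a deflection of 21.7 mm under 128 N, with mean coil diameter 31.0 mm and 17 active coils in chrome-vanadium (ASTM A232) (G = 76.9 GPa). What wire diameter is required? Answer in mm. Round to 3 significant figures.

4.20 mm

Required rate k = F/δ = 128/21.7 = 5.8986 N/mm
d = (8D³N_a·k / G)^(1/4) = (8·31.0³·17·5.8986 / (76.9×10³))^0.25
  = (310.78)^0.25 = 4.1987 mm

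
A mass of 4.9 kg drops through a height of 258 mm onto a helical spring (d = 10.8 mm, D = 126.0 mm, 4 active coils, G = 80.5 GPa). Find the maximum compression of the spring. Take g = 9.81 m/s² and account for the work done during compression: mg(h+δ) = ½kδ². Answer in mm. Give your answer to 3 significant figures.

k = Gd⁴/(8D³N_a) = (80.5×10³)(10.8⁴)/(8·126.0³·4) = 17.109 N/mm
W = mg = 4.9 × 9.81 = 48.069 N
½kδ² − Wδ − Wh = 0 → δ = (W + √(W² + 2kWh))/k
δ = (48.069 + √(2310.6 + 424369))/17.109 = (48.069 + 653.21)/17.109 = 40.988 mm

41.0 mm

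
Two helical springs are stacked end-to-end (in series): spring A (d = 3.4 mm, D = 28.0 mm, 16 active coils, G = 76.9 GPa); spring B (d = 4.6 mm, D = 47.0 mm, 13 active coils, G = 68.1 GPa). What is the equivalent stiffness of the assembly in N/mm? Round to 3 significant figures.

k_A = Gd⁴/(8D³N_a) = (76.9×10³)(3.4⁴)/(8·28.0³·16) = 3.6573 N/mm
k_B = Gd⁴/(8D³N_a) = (68.1×10³)(4.6⁴)/(8·47.0³·13) = 2.8239 N/mm
Series: 1/k_eq = 1/3.6573 + 1/2.8239 = 0.62755; k_eq = 1.5935 N/mm

1.59 N/mm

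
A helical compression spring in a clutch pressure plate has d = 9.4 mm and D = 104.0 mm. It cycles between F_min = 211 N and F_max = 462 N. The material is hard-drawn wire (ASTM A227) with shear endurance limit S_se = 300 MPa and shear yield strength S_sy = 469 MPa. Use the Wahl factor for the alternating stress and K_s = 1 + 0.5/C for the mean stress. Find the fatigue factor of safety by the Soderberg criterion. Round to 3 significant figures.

C = D/d = 104.0/9.4 = 11.0638; K_W = (4C−1)/(4C−4)+0.615/C = 1.1301; K_s = 1+0.5/C = 1.0452
F_a = (F_max−F_min)/2 = 125.5 N; F_m = (F_max+F_min)/2 = 336.5 N
τ_a = K_W·8F_aD/(πd³) = 1.1301 × 40.016 = 45.223 MPa
τ_m = K_s·8F_mD/(πd³) = 1.0452 × 107.29 = 112.14 MPa
Soderberg: 1/n_f = τ_a/S_se + τ_m/S_sy = 45.223/300 + 112.14/469 = 0.15074 + 0.23911 = 0.38985
n_f = 1/0.38985 = 2.565

2.57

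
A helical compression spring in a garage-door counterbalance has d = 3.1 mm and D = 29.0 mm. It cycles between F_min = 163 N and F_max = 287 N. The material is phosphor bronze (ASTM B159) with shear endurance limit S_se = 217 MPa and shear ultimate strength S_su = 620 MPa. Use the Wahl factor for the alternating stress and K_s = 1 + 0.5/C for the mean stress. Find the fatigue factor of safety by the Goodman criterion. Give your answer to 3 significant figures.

0.566

C = D/d = 29.0/3.1 = 9.3548; K_W = (4C−1)/(4C−4)+0.615/C = 1.1555; K_s = 1+0.5/C = 1.0534
F_a = (F_max−F_min)/2 = 62 N; F_m = (F_max+F_min)/2 = 225 N
τ_a = K_W·8F_aD/(πd³) = 1.1555 × 153.69 = 177.59 MPa
τ_m = K_s·8F_mD/(πd³) = 1.0534 × 557.74 = 587.56 MPa
Goodman: 1/n_f = τ_a/S_se + τ_m/S_su = 177.59/217 + 587.56/620 = 0.81839 + 0.94767 = 1.7661
n_f = 1/1.7661 = 0.5662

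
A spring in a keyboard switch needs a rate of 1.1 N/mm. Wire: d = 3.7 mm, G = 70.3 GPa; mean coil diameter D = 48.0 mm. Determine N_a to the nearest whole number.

14

N_a = Gd⁴/(8D³k) = (70.3×10³ × 3.7⁴)/(8 × 48.0³ × 1.1)
    = 1.31754e+07 / 973210 = 13.54 → 14 coils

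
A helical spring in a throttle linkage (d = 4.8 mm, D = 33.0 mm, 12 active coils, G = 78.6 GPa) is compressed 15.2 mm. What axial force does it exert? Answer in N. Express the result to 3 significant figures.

184 N

k = Gd⁴/(8D³N_a) = (78.6×10³)(4.8⁴)/(8·33.0³·12) = 12.094 N/mm
F = k·δ = 12.094 × 15.2 = 183.83 N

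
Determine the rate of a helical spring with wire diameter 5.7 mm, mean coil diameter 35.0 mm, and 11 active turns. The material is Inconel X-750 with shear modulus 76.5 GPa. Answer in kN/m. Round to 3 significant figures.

21.4 kN/m

k = Gd⁴/(8D³N_a) = (76.5×10³ × 5.7⁴) / (8 × 35.0³ × 11)
  = 8.07534e+07 / 3.773e+06 = 21.403 N/mm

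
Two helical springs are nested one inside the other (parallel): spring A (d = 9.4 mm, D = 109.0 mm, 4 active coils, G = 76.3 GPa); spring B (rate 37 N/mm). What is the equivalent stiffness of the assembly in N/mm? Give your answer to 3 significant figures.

51.4 N/mm

k_A = Gd⁴/(8D³N_a) = (76.3×10³)(9.4⁴)/(8·109.0³·4) = 14.375 N/mm
Parallel: k_eq = 14.375 + 37 = 51.375 N/mm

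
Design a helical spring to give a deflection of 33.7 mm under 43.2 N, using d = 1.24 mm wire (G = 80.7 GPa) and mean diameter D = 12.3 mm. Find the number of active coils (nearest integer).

Required rate k = F/δ = 43.2/33.7 = 1.2819 N/mm
N_a = Gd⁴/(8D³k) = (80.7×10³ × 1.24⁴)/(8 × 12.3³ × 1.2819)
    = 190792 / 19083.6 = 9.998 → 10 coils

10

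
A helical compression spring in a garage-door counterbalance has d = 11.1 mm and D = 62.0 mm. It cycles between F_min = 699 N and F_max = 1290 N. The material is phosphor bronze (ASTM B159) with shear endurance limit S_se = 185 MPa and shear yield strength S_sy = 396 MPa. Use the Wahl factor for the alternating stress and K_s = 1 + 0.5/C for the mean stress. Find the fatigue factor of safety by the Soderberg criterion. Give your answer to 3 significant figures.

1.82

C = D/d = 62.0/11.1 = 5.5856; K_W = (4C−1)/(4C−4)+0.615/C = 1.2737; K_s = 1+0.5/C = 1.0895
F_a = (F_max−F_min)/2 = 295.5 N; F_m = (F_max+F_min)/2 = 994.5 N
τ_a = K_W·8F_aD/(πd³) = 1.2737 × 34.113 = 43.448 MPa
τ_m = K_s·8F_mD/(πd³) = 1.0895 × 114.81 = 125.08 MPa
Soderberg: 1/n_f = τ_a/S_se + τ_m/S_sy = 43.448/185 + 125.08/396 = 0.23486 + 0.31587 = 0.55072
n_f = 1/0.55072 = 1.816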